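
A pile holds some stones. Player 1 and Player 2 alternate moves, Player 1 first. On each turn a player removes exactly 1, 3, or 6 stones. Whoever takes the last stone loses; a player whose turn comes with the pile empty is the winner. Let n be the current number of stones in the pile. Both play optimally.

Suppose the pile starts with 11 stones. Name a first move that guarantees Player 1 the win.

Build the W/L table. Terminal = W. A non-terminal position is W if it has a move to some L; otherwise it is L.
n=0: no move; the opponent has just taken the last stone and therefore loses → W
n=1: the only move is to 0(W), a W ⇒ L
n=2: can move to 1, which is L ⇒ W
n=3: moves to 2(W), 0(W); every one is W ⇒ L
n=4: can move to 3, which is L ⇒ W
n=5: moves to 4(W), 2(W); every one is W ⇒ L
n=6: can move to 5, which is L ⇒ W
n=7: can move to 1, which is L ⇒ W
n=8: can move to 5, which is L ⇒ W
n=9: can move to 3, which is L ⇒ W
n=10: moves to 9(W), 7(W), 4(W); every one is W ⇒ L
n=11: can move to 10, which is L ⇒ W
From 11, the L positions reachable in one move are: 10, 5. Any move reaching one of these is winning.

Remove 1, leaving 10.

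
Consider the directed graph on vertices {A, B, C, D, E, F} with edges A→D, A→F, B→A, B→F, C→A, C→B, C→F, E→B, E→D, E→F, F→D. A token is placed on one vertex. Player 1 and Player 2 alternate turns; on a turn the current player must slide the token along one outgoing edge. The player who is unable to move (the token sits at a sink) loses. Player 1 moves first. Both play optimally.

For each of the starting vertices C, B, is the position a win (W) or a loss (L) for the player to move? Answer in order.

Classify positions by backward induction: terminal positions (no move available) are L. From any other position, the mover wins iff some move reaches an L.
Every edge goes from a vertex to one that appears earlier in the order D, F, A, B, C, E, so processing vertices in that order labels each vertex after all of its successors.
D: no outgoing edge → L
F: reaches L-position D → W
A: reaches L-position D → W
B: only reaches A(W), F(W), all W → L
C: reaches L-position B → W
E: reaches L-position B → W

C: W, B: L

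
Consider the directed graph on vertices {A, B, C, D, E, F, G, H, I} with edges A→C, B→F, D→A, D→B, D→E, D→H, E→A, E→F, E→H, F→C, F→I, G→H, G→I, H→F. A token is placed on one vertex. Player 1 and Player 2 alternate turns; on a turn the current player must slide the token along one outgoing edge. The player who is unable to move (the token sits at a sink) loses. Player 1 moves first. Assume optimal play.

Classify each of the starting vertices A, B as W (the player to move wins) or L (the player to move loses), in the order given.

Compute win/loss labels from the base case upward. A position with no move is L. Any other position is W if it can reach an L in one move, else L.
Every edge goes from a vertex to one that appears earlier in the order I, C, F, H, A, G, E, B, D, so processing vertices in that order labels each vertex after all of its successors.
I: no outgoing edge → L
C: no outgoing edge → L
F: can move to C, which is L ⇒ W
H: the only move is to F(W), a W ⇒ L
A: can move to C, which is L ⇒ W
G: can move to H, which is L ⇒ W
E: can move to H, which is L ⇒ W
B: the only move is to F(W), a W ⇒ L
D: can move to B, which is L ⇒ W

A: W, B: L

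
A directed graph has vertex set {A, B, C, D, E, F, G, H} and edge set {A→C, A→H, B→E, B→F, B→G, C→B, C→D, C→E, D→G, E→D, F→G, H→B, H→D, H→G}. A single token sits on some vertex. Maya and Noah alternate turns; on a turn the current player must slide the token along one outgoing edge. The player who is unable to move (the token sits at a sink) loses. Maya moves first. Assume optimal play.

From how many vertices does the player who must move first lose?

3

Build the W/L table. Terminal = L. A non-terminal position is W if it has a move to some L; otherwise it is L.
Every edge goes from a vertex to one that appears earlier in the order G, D, F, E, B, H, C, A, so processing vertices in that order labels each vertex after all of its successors.
G: no outgoing edge → L
D: reaches L-position G → W
F: reaches L-position G → W
E: only reaches D(W), which is W → L
B: reaches L-position E → W
H: reaches L-position G → W
C: reaches L-position E → W
A: only reaches C(W), H(W), all W → L
The L vertices are A, E, G; that is 3 in all.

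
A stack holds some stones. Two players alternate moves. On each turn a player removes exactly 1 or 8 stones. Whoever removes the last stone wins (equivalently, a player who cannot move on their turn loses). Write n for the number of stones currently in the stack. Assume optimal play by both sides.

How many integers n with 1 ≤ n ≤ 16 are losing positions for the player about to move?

7

Compute win/loss labels from the base case upward. A position with no move is L. Any other position is W if it can reach an L in one move, else L.
n=0: no move → L
n=1: can move to 0, which is L ⇒ W
n=2: the only move is to 1(W), a W ⇒ L
n=3: can move to 2, which is L ⇒ W
n=4: the only move is to 3(W), a W ⇒ L
n=5: can move to 4, which is L ⇒ W
n=6: the only move is to 5(W), a W ⇒ L
n=7: can move to 6, which is L ⇒ W
n=8: can move to 0, which is L ⇒ W
n=9: moves to 8(W), 1(W); every one is W ⇒ L
n=10: can move to 9, which is L ⇒ W
n=11: moves to 10(W), 3(W); every one is W ⇒ L
n=12: can move to 11, which is L ⇒ W
n=13: moves to 12(W), 5(W); every one is W ⇒ L
n=14: can move to 13, which is L ⇒ W
n=15: moves to 14(W), 7(W); every one is W ⇒ L
n=16: can move to 15, which is L ⇒ W
L entries with 1 ≤ n ≤ 16 (n=0 is outside the asked range and is not counted): n = 2, 4, 6, 9, 11, 13, 15; that makes 7.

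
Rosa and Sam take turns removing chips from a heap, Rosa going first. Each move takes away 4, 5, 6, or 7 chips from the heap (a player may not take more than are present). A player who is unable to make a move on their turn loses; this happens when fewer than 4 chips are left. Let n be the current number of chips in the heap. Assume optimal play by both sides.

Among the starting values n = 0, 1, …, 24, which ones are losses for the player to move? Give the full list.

Label each position W (a win for the player to move) or L (a loss). A position with no legal move is L; any other position is W exactly when some move reaches an L, and L when every move reaches a W.
n=0: no move → L
n=1: no move → L
n=2: no move → L
n=3: no move → L
n=4: →0(L), so W
n=5: →1(L), so W
n=6: →2(L), so W
n=7: →3(L), so W
n=8: →3(L), so W
n=9: →3(L), so W
n=10: →3(L), so W
n=11: →7(W), 6(W), 5(W), 4(W) — all W, so L
n=12: →8(W), 7(W), 6(W), 5(W) — all W, so L
n=13: →9(W), 8(W), 7(W), 6(W) — all W, so L
n=14: →10(W), 9(W), 8(W), 7(W) — all W, so L
n=15: →11(L), so W
n=16: →12(L), so W
n=17: →13(L), so W
n=18: →14(L), so W
n=19: →14(L), so W
n=20: →14(L), so W
n=21: →14(L), so W
n=22: →18(W), 17(W), 16(W), 15(W) — all W, so L
n=23: →19(W), 18(W), 17(W), 16(W) — all W, so L
n=24: →20(W), 19(W), 18(W), 17(W) — all W, so L
Reading off the rows marked L gives the requested list; there are 11 such values of n.

0, 1, 2, 3, 11, 12, 13, 14, 22, 23, 24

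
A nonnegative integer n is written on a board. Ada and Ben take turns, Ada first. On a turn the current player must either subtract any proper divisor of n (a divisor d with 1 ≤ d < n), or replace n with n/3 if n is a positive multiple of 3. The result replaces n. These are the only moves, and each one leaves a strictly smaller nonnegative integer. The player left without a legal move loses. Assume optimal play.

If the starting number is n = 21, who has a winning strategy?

Ada wins.

Work bottom-up. With no move the player to move loses. Otherwise the position is W if at least one move leads to an L position for the opponent, and L if every move leads to a W.
n=0: no move → L
n=1: no move → L
n=2: W (go to 1, an L position)
n=3: W (go to 1, an L position)
n=4: L (options 2(W), 3(W) are all W)
n=5: W (go to 4, an L position)
n=6: W (go to 4, an L position)
n=7: L (sole option 6(W) is W)
n=8: W (go to 4, an L position)
n=9: L (options 3(W), 6(W), 8(W) are all W)
n=10: W (go to 9, an L position)
n=11: L (sole option 10(W) is W)
n=12: W (go to 4, an L position)
n=13: L (sole option 12(W) is W)
n=14: W (go to 7, an L position)
n=15: L (options 5(W), 10(W), 12(W), 14(W) are all W)
n=16: W (go to 15, an L position)
n=17: L (sole option 16(W) is W)
n=18: W (go to 9, an L position)
n=19: L (sole option 18(W) is W)
n=20: W (go to 15, an L position)
n=21: W (go to 7, an L position)
The starting position 21 is W: Ada should move to 7, handing over an L position.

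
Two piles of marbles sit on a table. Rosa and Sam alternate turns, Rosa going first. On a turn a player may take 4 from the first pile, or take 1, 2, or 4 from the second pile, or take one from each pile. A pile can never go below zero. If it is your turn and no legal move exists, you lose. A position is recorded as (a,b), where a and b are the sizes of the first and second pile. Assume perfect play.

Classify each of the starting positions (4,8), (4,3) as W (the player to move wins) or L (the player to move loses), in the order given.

(4,8): L, (4,3): W

Compute win/loss labels from the base case upward. A position with no move is L. Any other position is W if it can reach an L in one move, else L.
No move ever increases a pile, so every position that can arise here has a ≤ 4 and b ≤ 8; it is enough to label the cells with 0 ≤ a ≤ 4 and 0 ≤ b ≤ 8.
Every move lowers a or b (never raises either), so fill the grid row by row in increasing a, and left to right within a row: each cell's successors are then already labelled.
      b=0  b=1  b=2  b=3  b=4  b=5  b=6  b=7  b=8
a=0:    L    W    W    L    W    W    L    W    W
a=1:    L    W    W    L    W    W    L    W    W
a=2:    L    W    W    L    W    W    L    W    W
a=3:    L    W    W    L    W    W    L    W    W
a=4:    W    W    L    W    W    L    W    W    L
Cells with no legal move (terminal, hence L): (0,0), (1,0), (2,0), (3,0).
The remaining L cells, each justified by listing all of its moves:
(0,3): L (options (0,2)(W), (0,1)(W) are all W)
(0,6): L (options (0,5)(W), (0,4)(W), (0,2)(W) are all W)
(1,3): L (options (1,2)(W), (1,1)(W), (0,2)(W) are all W)
(1,6): L (options (1,5)(W), (1,4)(W), (1,2)(W), (0,5)(W) are all W)
(2,3): L (options (2,2)(W), (2,1)(W), (1,2)(W) are all W)
(2,6): L (options (2,5)(W), (2,4)(W), (2,2)(W), (1,5)(W) are all W)
(3,3): L (options (3,2)(W), (3,1)(W), (2,2)(W) are all W)
(3,6): L (options (3,5)(W), (3,4)(W), (3,2)(W), (2,5)(W) are all W)
(4,2): L (options (0,2)(W), (4,1)(W), (4,0)(W), (3,1)(W) are all W)
(4,5): L (options (0,5)(W), (4,4)(W), (4,3)(W), (4,1)(W), (3,4)(W) are all W)
(4,8): L (options (0,8)(W), (4,7)(W), (4,6)(W), (4,4)(W), (3,7)(W) are all W)
Every other cell has at least one move into one of the L cells above, so it is W.
(4,8): one of the L cells justified above, so L
(4,3): the move to (0,3) reaches an L cell, so W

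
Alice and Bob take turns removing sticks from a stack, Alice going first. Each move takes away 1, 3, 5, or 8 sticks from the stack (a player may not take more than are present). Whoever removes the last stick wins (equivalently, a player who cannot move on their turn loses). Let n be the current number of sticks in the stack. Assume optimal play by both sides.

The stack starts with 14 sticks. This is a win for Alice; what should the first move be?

Build the W/L table. Terminal = L. A non-terminal position is W if it has a move to some L; otherwise it is L.
n=0: no move → L
n=1: →0(L), so W
n=2: →1(W) only, which is W, so L
n=3: →2(L), so W
n=4: →3(W), 1(W) — all W, so L
n=5: →4(L), so W
n=6: →5(W), 3(W), 1(W) — all W, so L
n=7: →6(L), so W
n=8: →0(L), so W
n=9: →6(L), so W
n=10: →2(L), so W
n=11: →6(L), so W
n=12: →4(L), so W
n=13: →12(W), 10(W), 8(W), 5(W) — all W, so L
n=14: →13(L), so W
From 14, the L positions reachable in one move are: 13, 6. Any move reaching one of these is winning.

Remove 1, leaving 13.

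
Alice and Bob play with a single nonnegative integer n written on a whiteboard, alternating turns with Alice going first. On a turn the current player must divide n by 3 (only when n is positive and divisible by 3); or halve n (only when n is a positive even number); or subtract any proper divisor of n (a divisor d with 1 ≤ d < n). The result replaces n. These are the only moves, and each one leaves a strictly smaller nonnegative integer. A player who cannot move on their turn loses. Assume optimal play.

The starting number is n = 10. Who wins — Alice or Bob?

Alice wins.

Label each position W (a win for the player to move) or L (a loss). A position with no legal move is L; any other position is W exactly when some move reaches an L, and L when every move reaches a W.
n=0: no move → L
n=1: no move → L
n=2: →1(L), so W
n=3: →1(L), so W
n=4: →2(W), 3(W) — all W, so L
n=5: →4(L), so W
n=6: →4(L), so W
n=7: →6(W) only, which is W, so L
n=8: →4(L), so W
n=9: →3(W), 6(W), 8(W) — all W, so L
n=10: →9(L), so W
The starting position 10 is W: Alice should move to 9, handing over an L position.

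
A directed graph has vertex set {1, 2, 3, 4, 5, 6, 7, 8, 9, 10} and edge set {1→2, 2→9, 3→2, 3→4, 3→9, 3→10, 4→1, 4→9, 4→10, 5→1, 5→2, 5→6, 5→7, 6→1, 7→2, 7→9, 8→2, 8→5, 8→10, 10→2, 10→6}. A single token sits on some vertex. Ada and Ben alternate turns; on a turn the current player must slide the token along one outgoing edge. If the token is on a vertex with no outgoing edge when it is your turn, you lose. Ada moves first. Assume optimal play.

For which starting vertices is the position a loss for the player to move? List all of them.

Work bottom-up. With no move the player to move loses. Otherwise the position is W if at least one move leads to an L position for the opponent, and L if every move leads to a W.
Every edge goes from a vertex to one that appears earlier in the order 9, 2, 1, 7, 6, 5, 10, 4, 8, 3, so processing vertices in that order labels each vertex after all of its successors.
9: no outgoing edge → L
2: W (go to 9, an L position)
1: L (sole option 2(W) is W)
7: W (go to 9, an L position)
6: W (go to 1, an L position)
5: W (go to 1, an L position)
10: L (options 6(W), 2(W) are all W)
4: W (go to 10, an L position)
8: W (go to 10, an L position)
3: W (go to 10, an L position)
Reading off the rows marked L gives the requested list; there are 3 such vertices.

1, 9, 10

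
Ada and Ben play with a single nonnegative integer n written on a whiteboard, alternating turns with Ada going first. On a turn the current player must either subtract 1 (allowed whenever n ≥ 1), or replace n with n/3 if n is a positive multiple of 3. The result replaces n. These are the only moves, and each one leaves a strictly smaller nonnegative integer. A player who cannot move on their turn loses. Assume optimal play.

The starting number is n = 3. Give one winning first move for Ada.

Work bottom-up. With no move the player to move loses. Otherwise the position is W if at least one move leads to an L position for the opponent, and L if every move leads to a W.
n=0: no move → L
n=1: →0(L), so W
n=2: →1(W) only, which is W, so L
n=3: →2(L), so W
From 3, the L positions reachable in one move are: 2.

Move to 2.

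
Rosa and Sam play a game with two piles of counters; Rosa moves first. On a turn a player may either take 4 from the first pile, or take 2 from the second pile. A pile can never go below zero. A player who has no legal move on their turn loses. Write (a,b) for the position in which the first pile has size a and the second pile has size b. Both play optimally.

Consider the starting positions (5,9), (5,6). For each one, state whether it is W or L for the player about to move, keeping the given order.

(5,9): W, (5,6): L

Compute win/loss labels from the base case upward. A position with no move is L. Any other position is W if it can reach an L in one move, else L.
No move ever increases a pile, so every position that can arise here has a ≤ 5 and b ≤ 9; it is enough to label the cells with 0 ≤ a ≤ 5 and 0 ≤ b ≤ 9.
Every move lowers a or b (never raises either), so fill the grid row by row in increasing a, and left to right within a row: each cell's successors are then already labelled.
      b=0  b=1  b=2  b=3  b=4  b=5  b=6  b=7  b=8  b=9
a=0:    L    L    W    W    L    L    W    W    L    L
a=1:    L    L    W    W    L    L    W    W    L    L
a=2:    L    L    W    W    L    L    W    W    L    L
a=3:    L    L    W    W    L    L    W    W    L    L
a=4:    W    W    L    L    W    W    L    L    W    W
a=5:    W    W    L    L    W    W    L    L    W    W
Cells with no legal move (terminal, hence L): (0,0), (0,1), (1,0), (1,1), (2,0), (2,1), (3,0), (3,1).
The remaining L cells, each justified by listing all of its moves:
(0,4): the only move is to (0,2)(W), a W ⇒ L
(0,5): the only move is to (0,3)(W), a W ⇒ L
(0,8): the only move is to (0,6)(W), a W ⇒ L
(0,9): the only move is to (0,7)(W), a W ⇒ L
(1,4): the only move is to (1,2)(W), a W ⇒ L
(1,5): the only move is to (1,3)(W), a W ⇒ L
(1,8): the only move is to (1,6)(W), a W ⇒ L
(1,9): the only move is to (1,7)(W), a W ⇒ L
(2,4): the only move is to (2,2)(W), a W ⇒ L
(2,5): the only move is to (2,3)(W), a W ⇒ L
(2,8): the only move is to (2,6)(W), a W ⇒ L
(2,9): the only move is to (2,7)(W), a W ⇒ L
(3,4): the only move is to (3,2)(W), a W ⇒ L
(3,5): the only move is to (3,3)(W), a W ⇒ L
(3,8): the only move is to (3,6)(W), a W ⇒ L
(3,9): the only move is to (3,7)(W), a W ⇒ L
(4,2): moves to (0,2)(W), (4,0)(W); every one is W ⇒ L
(4,3): moves to (0,3)(W), (4,1)(W); every one is W ⇒ L
(4,6): moves to (0,6)(W), (4,4)(W); every one is W ⇒ L
(4,7): moves to (0,7)(W), (4,5)(W); every one is W ⇒ L
(5,2): moves to (1,2)(W), (5,0)(W); every one is W ⇒ L
(5,3): moves to (1,3)(W), (5,1)(W); every one is W ⇒ L
(5,6): moves to (1,6)(W), (5,4)(W); every one is W ⇒ L
(5,7): moves to (1,7)(W), (5,5)(W); every one is W ⇒ L
Every other cell has at least one move into one of the L cells above, so it is W.
(5,9): the move to (1,9) reaches an L cell, so W
(5,6): one of the L cells justified above, so L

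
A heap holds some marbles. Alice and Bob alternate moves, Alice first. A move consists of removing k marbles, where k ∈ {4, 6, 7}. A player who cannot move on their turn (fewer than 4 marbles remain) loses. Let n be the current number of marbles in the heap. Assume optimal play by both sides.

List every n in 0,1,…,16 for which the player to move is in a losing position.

Classify positions by backward induction: terminal positions (no move available) are L. From any other position, the mover wins iff some move reaches an L.
n=0: no move → L
n=1: no move → L
n=2: no move → L
n=3: no move → L
n=4: W (go to 0, an L position)
n=5: W (go to 1, an L position)
n=6: W (go to 2, an L position)
n=7: W (go to 3, an L position)
n=8: W (go to 2, an L position)
n=9: W (go to 3, an L position)
n=10: W (go to 3, an L position)
n=11: L (options 7(W), 5(W), 4(W) are all W)
n=12: L (options 8(W), 6(W), 5(W) are all W)
n=13: L (options 9(W), 7(W), 6(W) are all W)
n=14: L (options 10(W), 8(W), 7(W) are all W)
n=15: W (go to 11, an L position)
n=16: W (go to 12, an L position)
Reading off the rows marked L gives the requested list; there are 8 such values of n.

0, 1, 2, 3, 11, 12, 13, 14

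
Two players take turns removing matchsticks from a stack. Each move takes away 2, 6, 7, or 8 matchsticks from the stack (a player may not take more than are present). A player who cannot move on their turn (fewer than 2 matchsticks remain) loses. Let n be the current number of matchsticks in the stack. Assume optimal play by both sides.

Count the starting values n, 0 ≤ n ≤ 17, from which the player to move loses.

Work bottom-up. With no move the player to move loses. Otherwise the position is W if at least one move leads to an L position for the opponent, and L if every move leads to a W.
n=0: no move → L
n=1: no move → L
n=2: can move to 0, which is L ⇒ W
n=3: can move to 1, which is L ⇒ W
n=4: the only move is to 2(W), a W ⇒ L
n=5: the only move is to 3(W), a W ⇒ L
n=6: can move to 4, which is L ⇒ W
n=7: can move to 5, which is L ⇒ W
n=8: can move to 1, which is L ⇒ W
n=9: can move to 1, which is L ⇒ W
n=10: can move to 4, which is L ⇒ W
n=11: can move to 5, which is L ⇒ W
n=12: can move to 5, which is L ⇒ W
n=13: can move to 5, which is L ⇒ W
n=14: moves to 12(W), 8(W), 7(W), 6(W); every one is W ⇒ L
n=15: moves to 13(W), 9(W), 8(W), 7(W); every one is W ⇒ L
n=16: can move to 14, which is L ⇒ W
n=17: can move to 15, which is L ⇒ W
L entries with 0 ≤ n ≤ 17: n = 0, 1, 4, 5, 14, 15; that makes 6.

6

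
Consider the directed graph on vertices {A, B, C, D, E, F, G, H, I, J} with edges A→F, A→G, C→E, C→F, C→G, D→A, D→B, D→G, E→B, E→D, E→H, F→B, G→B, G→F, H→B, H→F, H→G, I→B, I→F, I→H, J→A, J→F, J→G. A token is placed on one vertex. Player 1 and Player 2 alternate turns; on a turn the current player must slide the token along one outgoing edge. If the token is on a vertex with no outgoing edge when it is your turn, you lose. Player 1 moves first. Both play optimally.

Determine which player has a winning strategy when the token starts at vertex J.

Compute win/loss labels from the base case upward. A position with no move is L. Any other position is W if it can reach an L in one move, else L.
Every edge goes from a vertex to one that appears earlier in the order B, F, G, A, J, H, D, I, E, C, so processing vertices in that order labels each vertex after all of its successors.
B: no outgoing edge → L
F: reaches L-position B → W
G: reaches L-position B → W
A: only reaches G(W), F(W), all W → L
J: reaches L-position A → W
H: reaches L-position B → W
D: reaches L-position A → W
I: reaches L-position B → W
E: reaches L-position B → W
C: only reaches E(W), G(W), F(W), all W → L
From J Player 1 can move to A, reaching an L position.

Player 1 wins.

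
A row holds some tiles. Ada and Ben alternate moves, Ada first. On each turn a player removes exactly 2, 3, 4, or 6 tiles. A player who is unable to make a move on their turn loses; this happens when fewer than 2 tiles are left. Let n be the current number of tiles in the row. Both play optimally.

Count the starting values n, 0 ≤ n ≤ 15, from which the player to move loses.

Positions with no move are L. A position that does have a move is losing for the player to move precisely when every available move leads to a winning position for the opponent. Fill in the labels:
n=0: no move → L
n=1: no move → L
n=2: W (go to 0, an L position)
n=3: W (go to 1, an L position)
n=4: W (go to 1, an L position)
n=5: W (go to 1, an L position)
n=6: W (go to 0, an L position)
n=7: W (go to 1, an L position)
n=8: L (options 6(W), 5(W), 4(W), 2(W) are all W)
n=9: L (options 7(W), 6(W), 5(W), 3(W) are all W)
n=10: W (go to 8, an L position)
n=11: W (go to 9, an L position)
n=12: W (go to 9, an L position)
n=13: W (go to 9, an L position)
n=14: W (go to 8, an L position)
n=15: W (go to 9, an L position)
L entries with 0 ≤ n ≤ 15: n = 0, 1, 8, 9; that makes 4.

4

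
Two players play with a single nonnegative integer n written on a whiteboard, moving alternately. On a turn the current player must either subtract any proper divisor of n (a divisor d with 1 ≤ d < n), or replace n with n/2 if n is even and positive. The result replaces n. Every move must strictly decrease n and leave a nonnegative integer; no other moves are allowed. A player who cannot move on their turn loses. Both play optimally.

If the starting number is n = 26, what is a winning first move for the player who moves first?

Build the W/L table. Terminal = L. A non-terminal position is W if it has a move to some L; otherwise it is L.
n=0: no move → L
n=1: no move → L
n=2: W (go to 1, an L position)
n=3: L (sole option 2(W) is W)
n=4: W (go to 3, an L position)
n=5: L (sole option 4(W) is W)
n=6: W (go to 3, an L position)
n=7: L (sole option 6(W) is W)
n=8: W (go to 7, an L position)
n=9: L (options 6(W), 8(W) are all W)
n=10: W (go to 5, an L position)
n=11: L (sole option 10(W) is W)
n=12: W (go to 9, an L position)
n=13: L (sole option 12(W) is W)
n=14: W (go to 7, an L position)
n=15: L (options 10(W), 12(W), 14(W) are all W)
n=16: W (go to 15, an L position)
n=17: L (sole option 16(W) is W)
n=18: W (go to 9, an L position)
n=19: L (sole option 18(W) is W)
n=20: W (go to 15, an L position)
n=21: L (options 14(W), 18(W), 20(W) are all W)
n=22: W (go to 11, an L position)
n=23: L (sole option 22(W) is W)
n=24: W (go to 21, an L position)
n=25: L (options 20(W), 24(W) are all W)
n=26: W (go to 13, an L position)
From 26, the L positions reachable in one move are: 13, 25. Any move reaching one of these is winning.

Move to 13.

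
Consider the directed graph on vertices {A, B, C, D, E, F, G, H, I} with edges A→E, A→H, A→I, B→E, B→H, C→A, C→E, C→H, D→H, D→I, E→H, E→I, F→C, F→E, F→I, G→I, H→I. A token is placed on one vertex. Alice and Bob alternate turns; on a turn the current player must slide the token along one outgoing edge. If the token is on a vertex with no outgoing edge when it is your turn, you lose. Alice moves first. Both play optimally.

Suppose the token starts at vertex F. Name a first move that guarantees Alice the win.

Positions with no move are L. A position that does have a move is losing for the player to move precisely when every available move leads to a winning position for the opponent. Fill in the labels:
Every edge goes from a vertex to one that appears earlier in the order I, H, E, G, D, A, C, F, B, so processing vertices in that order labels each vertex after all of its successors.
I: no outgoing edge → L
H: W (go to I, an L position)
E: W (go to I, an L position)
G: W (go to I, an L position)
D: W (go to I, an L position)
A: W (go to I, an L position)
C: L (options A(W), E(W), H(W) are all W)
F: W (go to C, an L position)
B: L (options E(W), H(W) are all W)
From F, the L positions reachable in one move are: C, I. Any move reaching one of these is winning.

Move to C.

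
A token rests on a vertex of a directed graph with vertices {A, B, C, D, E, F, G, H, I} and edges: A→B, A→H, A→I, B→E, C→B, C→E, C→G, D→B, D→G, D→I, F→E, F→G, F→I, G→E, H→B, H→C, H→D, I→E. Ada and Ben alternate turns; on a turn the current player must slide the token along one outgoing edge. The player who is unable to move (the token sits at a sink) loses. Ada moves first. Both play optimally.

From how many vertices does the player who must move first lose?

Build the W/L table. Terminal = L. A non-terminal position is W if it has a move to some L; otherwise it is L.
Every edge goes from a vertex to one that appears earlier in the order E, B, G, I, D, C, H, F, A, so processing vertices in that order labels each vertex after all of its successors.
E: no outgoing edge → L
B: W (go to E, an L position)
G: W (go to E, an L position)
I: W (go to E, an L position)
D: L (options I(W), G(W), B(W) are all W)
C: W (go to E, an L position)
H: W (go to D, an L position)
F: W (go to E, an L position)
A: L (options H(W), I(W), B(W) are all W)
The L vertices are A, D, E; that is 3 in all.

3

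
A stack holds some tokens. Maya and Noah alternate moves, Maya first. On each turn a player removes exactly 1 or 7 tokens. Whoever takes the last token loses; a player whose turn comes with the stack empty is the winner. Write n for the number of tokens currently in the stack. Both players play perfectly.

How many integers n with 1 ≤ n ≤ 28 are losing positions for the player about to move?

14

Classify positions by backward induction: terminal positions (no move available) are W. From any other position, the mover wins iff some move reaches an L.
n=0: no move; the opponent has just taken the last token and therefore loses → W
n=1: only reaches 0(W), which is W → L
n=2: reaches L-position 1 → W
n=3: only reaches 2(W), which is W → L
n=4: reaches L-position 3 → W
n=5: only reaches 4(W), which is W → L
n=6: reaches L-position 5 → W
n=7: only reaches 6(W), 0(W), all W → L
n=8: reaches L-position 7 → W
n=9: only reaches 8(W), 2(W), all W → L
n=10: reaches L-position 9 → W
n=11: only reaches 10(W), 4(W), all W → L
n=12: reaches L-position 11 → W
n=13: only reaches 12(W), 6(W), all W → L
n=14: reaches L-position 13 → W
n=15: only reaches 14(W), 8(W), all W → L
n=16: reaches L-position 15 → W
n=17: only reaches 16(W), 10(W), all W → L
n=18: reaches L-position 17 → W
n=19: only reaches 18(W), 12(W), all W → L
n=20: reaches L-position 19 → W
n=21: only reaches 20(W), 14(W), all W → L
n=22: reaches L-position 21 → W
n=23: only reaches 22(W), 16(W), all W → L
n=24: reaches L-position 23 → W
n=25: only reaches 24(W), 18(W), all W → L
n=26: reaches L-position 25 → W
n=27: only reaches 26(W), 20(W), all W → L
n=28: reaches L-position 27 → W
L entries with 1 ≤ n ≤ 28 (the range starts at n=1): n = 1, 3, 5, 7, 9, 11, 13, 15, 17, 19, 21, 23, 25, 27; that makes 14.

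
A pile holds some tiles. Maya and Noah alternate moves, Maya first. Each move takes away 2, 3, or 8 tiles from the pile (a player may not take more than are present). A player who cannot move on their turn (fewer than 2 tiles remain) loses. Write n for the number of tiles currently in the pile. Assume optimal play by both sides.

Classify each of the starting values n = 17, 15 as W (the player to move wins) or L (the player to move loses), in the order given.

Build the W/L table. Terminal = L. A non-terminal position is W if it has a move to some L; otherwise it is L.
n=0: no move → L
n=1: no move → L
n=2: →0(L), so W
n=3: →1(L), so W
n=4: →1(L), so W
n=5: →3(W), 2(W) — all W, so L
n=6: →4(W), 3(W) — all W, so L
n=7: →5(L), so W
n=8: →6(L), so W
n=9: →6(L), so W
n=10: →8(W), 7(W), 2(W) — all W, so L
n=11: →9(W), 8(W), 3(W) — all W, so L
n=12: →10(L), so W
n=13: →11(L), so W
n=14: →11(L), so W
n=15: →13(W), 12(W), 7(W) — all W, so L
n=16: →14(W), 13(W), 8(W) — all W, so L
n=17: →15(L), so W

17: W, 15: L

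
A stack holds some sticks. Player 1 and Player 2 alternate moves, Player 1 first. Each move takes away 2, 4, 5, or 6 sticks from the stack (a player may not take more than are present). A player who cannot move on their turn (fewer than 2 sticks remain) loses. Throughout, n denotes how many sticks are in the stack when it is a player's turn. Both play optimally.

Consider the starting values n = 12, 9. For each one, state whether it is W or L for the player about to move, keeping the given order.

12: W, 9: L

Use the standard recursion: the mover loses at a terminal position; elsewhere, the mover wins exactly when some move hands the opponent an L position.
n=0: no move → L
n=1: no move → L
n=2: →0(L), so W
n=3: →1(L), so W
n=4: →0(L), so W
n=5: →1(L), so W
n=6: →1(L), so W
n=7: →1(L), so W
n=8: →6(W), 4(W), 3(W), 2(W) — all W, so L
n=9: →7(W), 5(W), 4(W), 3(W) — all W, so L
n=10: →8(L), so W
n=11: →9(L), so W
n=12: →8(L), so W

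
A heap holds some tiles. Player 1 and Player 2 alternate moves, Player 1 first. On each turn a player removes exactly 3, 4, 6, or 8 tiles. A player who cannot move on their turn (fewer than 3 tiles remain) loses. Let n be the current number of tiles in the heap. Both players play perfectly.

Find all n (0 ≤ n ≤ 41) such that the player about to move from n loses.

Build the W/L table. Terminal = L. A non-terminal position is W if it has a move to some L; otherwise it is L.
n=0: no move → L
n=1: no move → L
n=2: no move → L
n=3: can move to 0, which is L ⇒ W
n=4: can move to 1, which is L ⇒ W
n=5: can move to 2, which is L ⇒ W
n=6: can move to 2, which is L ⇒ W
n=7: can move to 1, which is L ⇒ W
n=8: can move to 2, which is L ⇒ W
n=9: can move to 1, which is L ⇒ W
n=10: can move to 2, which is L ⇒ W
n=11: moves to 8(W), 7(W), 5(W), 3(W); every one is W ⇒ L
n=12: moves to 9(W), 8(W), 6(W), 4(W); every one is W ⇒ L
n=13: moves to 10(W), 9(W), 7(W), 5(W); every one is W ⇒ L
n=14: can move to 11, which is L ⇒ W
n=15: can move to 12, which is L ⇒ W
n=16: can move to 13, which is L ⇒ W
n=17: can move to 13, which is L ⇒ W
n=18: can move to 12, which is L ⇒ W
n=19: can move to 13, which is L ⇒ W
n=20: can move to 12, which is L ⇒ W
n=21: can move to 13, which is L ⇒ W
n=22: moves to 19(W), 18(W), 16(W), 14(W); every one is W ⇒ L
n=23: moves to 20(W), 19(W), 17(W), 15(W); every one is W ⇒ L
n=24: moves to 21(W), 20(W), 18(W), 16(W); every one is W ⇒ L
n=25: can move to 22, which is L ⇒ W
n=26: can move to 23, which is L ⇒ W
n=27: can move to 24, which is L ⇒ W
n=28: can move to 24, which is L ⇒ W
n=29: can move to 23, which is L ⇒ W
n=30: can move to 24, which is L ⇒ W
n=31: can move to 23, which is L ⇒ W
n=32: can move to 24, which is L ⇒ W
n=33: moves to 30(W), 29(W), 27(W), 25(W); every one is W ⇒ L
n=34: moves to 31(W), 30(W), 28(W), 26(W); every one is W ⇒ L
n=35: moves to 32(W), 31(W), 29(W), 27(W); every one is W ⇒ L
n=36: can move to 33, which is L ⇒ W
n=37: can move to 34, which is L ⇒ W
n=38: can move to 35, which is L ⇒ W
n=39: can move to 35, which is L ⇒ W
n=40: can move to 34, which is L ⇒ W
n=41: can move to 35, which is L ⇒ W
The losing starting values of n are exactly the entries labelled L in this table (12 of them).

0, 1, 2, 11, 12, 13, 22, 23, 24, 33, 34, 35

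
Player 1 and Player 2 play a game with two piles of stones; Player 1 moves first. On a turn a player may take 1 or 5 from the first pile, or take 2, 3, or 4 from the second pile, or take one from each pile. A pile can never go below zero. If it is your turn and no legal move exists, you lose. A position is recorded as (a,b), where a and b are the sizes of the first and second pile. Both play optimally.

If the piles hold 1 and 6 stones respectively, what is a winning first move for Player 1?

Move to (0,6).

Label each position W (a win for the player to move) or L (a loss). A position with no legal move is L; any other position is W exactly when some move reaches an L, and L when every move reaches a W.
No move ever increases a pile, so every position that can arise here has a ≤ 1 and b ≤ 6; it is enough to label the cells with 0 ≤ a ≤ 1 and 0 ≤ b ≤ 6.
Every move lowers a or b (never raises either), so fill the grid row by row in increasing a, and left to right within a row: each cell's successors are then already labelled.
      b=0  b=1  b=2  b=3  b=4  b=5  b=6
a=0:    L    L    W    W    W    W    L
a=1:    W    W    W    L    L    W    W
Cells with no legal move (terminal, hence L): (0,0), (0,1).
The remaining L cells, each justified by listing all of its moves:
(0,6): →(0,4)(W), (0,3)(W), (0,2)(W) — all W, so L
(1,3): →(0,3)(W), (1,1)(W), (1,0)(W), (0,2)(W) — all W, so L
(1,4): →(0,4)(W), (1,2)(W), (1,1)(W), (1,0)(W), (0,3)(W) — all W, so L
Every other cell has at least one move into one of the L cells above, so it is W.
From (1,6), the L positions reachable in one move are: (0,6), (1,4), (1,3). Any move reaching one of these is winning.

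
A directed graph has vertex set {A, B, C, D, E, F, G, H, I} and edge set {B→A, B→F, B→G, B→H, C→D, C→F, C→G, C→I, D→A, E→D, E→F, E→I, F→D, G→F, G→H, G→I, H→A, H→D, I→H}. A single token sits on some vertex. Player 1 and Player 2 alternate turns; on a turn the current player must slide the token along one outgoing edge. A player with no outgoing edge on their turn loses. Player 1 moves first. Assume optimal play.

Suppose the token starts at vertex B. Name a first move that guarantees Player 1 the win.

Move to F.

Classify positions by backward induction: terminal positions (no move available) are L. From any other position, the mover wins iff some move reaches an L.
Every edge goes from a vertex to one that appears earlier in the order A, D, H, F, I, G, B, C, E, so processing vertices in that order labels each vertex after all of its successors.
A: no outgoing edge → L
D: →A(L), so W
H: →A(L), so W
F: →D(W) only, which is W, so L
I: →H(W) only, which is W, so L
G: →I(L), so W
B: →F(L), so W
C: →I(L), so W
E: →I(L), so W
From B, the L positions reachable in one move are: F, A. Any move reaching one of these is winning.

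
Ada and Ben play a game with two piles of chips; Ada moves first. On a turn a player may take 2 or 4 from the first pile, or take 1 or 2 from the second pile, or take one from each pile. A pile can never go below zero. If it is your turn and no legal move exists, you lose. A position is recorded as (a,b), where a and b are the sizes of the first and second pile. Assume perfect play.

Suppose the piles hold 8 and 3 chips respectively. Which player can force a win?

Ada wins.

Use the standard recursion: the mover loses at a terminal position; elsewhere, the mover wins exactly when some move hands the opponent an L position.
No move ever increases a pile, so every position that can arise here has a ≤ 8 and b ≤ 3; it is enough to label the cells with 0 ≤ a ≤ 8 and 0 ≤ b ≤ 3.
Every move lowers a or b (never raises either), so fill the grid row by row in increasing a, and left to right within a row: each cell's successors are then already labelled.
      b=0  b=1  b=2  b=3
a=0:    L    W    W    L
a=1:    L    W    W    L
a=2:    W    W    L    W
a=3:    W    L    W    W
a=4:    W    L    W    W
a=5:    W    W    W    W
a=6:    L    W    W    L
a=7:    L    W    W    L
a=8:    W    W    L    W
Cells with no legal move (terminal, hence L): (0,0), (1,0).
The remaining L cells, each justified by listing all of its moves:
(0,3): moves to (0,2)(W), (0,1)(W); every one is W ⇒ L
(1,3): moves to (1,2)(W), (1,1)(W), (0,2)(W); every one is W ⇒ L
(2,2): moves to (0,2)(W), (2,1)(W), (2,0)(W), (1,1)(W); every one is W ⇒ L
(3,1): moves to (1,1)(W), (3,0)(W), (2,0)(W); every one is W ⇒ L
(4,1): moves to (2,1)(W), (0,1)(W), (4,0)(W), (3,0)(W); every one is W ⇒ L
(6,0): moves to (4,0)(W), (2,0)(W); every one is W ⇒ L
(6,3): moves to (4,3)(W), (2,3)(W), (6,2)(W), (6,1)(W), (5,2)(W); every one is W ⇒ L
(7,0): moves to (5,0)(W), (3,0)(W); every one is W ⇒ L
(7,3): moves to (5,3)(W), (3,3)(W), (7,2)(W), (7,1)(W), (6,2)(W); every one is W ⇒ L
(8,2): moves to (6,2)(W), (4,2)(W), (8,1)(W), (8,0)(W), (7,1)(W); every one is W ⇒ L
Every other cell has at least one move into one of the L cells above, so it is W.
From (8,3) Ada can move to (6,3), reaching an L position.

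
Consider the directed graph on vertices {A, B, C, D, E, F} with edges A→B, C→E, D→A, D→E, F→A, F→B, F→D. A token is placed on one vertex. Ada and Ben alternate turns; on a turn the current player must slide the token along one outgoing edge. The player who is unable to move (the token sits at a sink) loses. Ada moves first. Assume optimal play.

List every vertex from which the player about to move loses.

Classify positions by backward induction: terminal positions (no move available) are L. From any other position, the mover wins iff some move reaches an L.
Every edge goes from a vertex to one that appears earlier in the order B, E, A, C, D, F, so processing vertices in that order labels each vertex after all of its successors.
B: no outgoing edge → L
E: no outgoing edge → L
A: reaches L-position B → W
C: reaches L-position E → W
D: reaches L-position E → W
F: reaches L-position B → W
The losing starting vertices are exactly the entries labelled L in this table (2 of them).

B, E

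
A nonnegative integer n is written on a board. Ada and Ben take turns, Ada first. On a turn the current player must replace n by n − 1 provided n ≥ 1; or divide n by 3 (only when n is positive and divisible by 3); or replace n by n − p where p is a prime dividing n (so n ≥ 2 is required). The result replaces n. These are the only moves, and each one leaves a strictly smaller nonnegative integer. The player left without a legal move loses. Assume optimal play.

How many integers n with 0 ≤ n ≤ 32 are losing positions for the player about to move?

Compute win/loss labels from the base case upward. A position with no move is L. Any other position is W if it can reach an L in one move, else L.
n=0: no move → L
n=1: W (go to 0, an L position)
n=2: W (go to 0, an L position)
n=3: W (go to 0, an L position)
n=4: L (options 2(W), 3(W) are all W)
n=5: W (go to 0, an L position)
n=6: W (go to 4, an L position)
n=7: W (go to 0, an L position)
n=8: L (options 6(W), 7(W) are all W)
n=9: W (go to 8, an L position)
n=10: W (go to 8, an L position)
n=11: W (go to 0, an L position)
n=12: W (go to 4, an L position)
n=13: W (go to 0, an L position)
n=14: L (options 7(W), 12(W), 13(W) are all W)
n=15: W (go to 14, an L position)
n=16: W (go to 14, an L position)
n=17: W (go to 0, an L position)
n=18: L (options 6(W), 15(W), 16(W), 17(W) are all W)
n=19: W (go to 0, an L position)
n=20: W (go to 18, an L position)
n=21: W (go to 14, an L position)
n=22: L (options 11(W), 20(W), 21(W) are all W)
n=23: W (go to 0, an L position)
n=24: W (go to 8, an L position)
n=25: L (options 20(W), 24(W) are all W)
n=26: W (go to 25, an L position)
n=27: L (options 9(W), 24(W), 26(W) are all W)
n=28: W (go to 27, an L position)
n=29: W (go to 0, an L position)
n=30: W (go to 25, an L position)
n=31: W (go to 0, an L position)
n=32: L (options 30(W), 31(W) are all W)
L entries with 0 ≤ n ≤ 32: n = 0, 4, 8, 14, 18, 22, 25, 27, 32; that makes 9.

9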